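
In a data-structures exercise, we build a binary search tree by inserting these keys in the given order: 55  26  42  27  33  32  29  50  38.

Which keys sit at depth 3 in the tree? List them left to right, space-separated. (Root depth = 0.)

27 50

Insert 55: tree is empty, so 55 becomes the root.
Insert 26: 26 < 55 → go left. Place as left child of 55.
Insert 42: 42 < 55 → go left; 42 > 26 → go right. Place as right child of 26.
Insert 27: 27 < 55 → go left; 27 > 26 → go right; 27 < 42 → go left. Place as left child of 42.
Insert 33: 33 < 55 → go left; 33 > 26 → go right; 33 < 42 → go left; 33 > 27 → go right. Place as right child of 27.
Insert 32: 32 < 55 → go left; 32 > 26 → go right; 32 < 42 → go left; 32 > 27 → go right; 32 < 33 → go left. Place as left child of 33.
Insert 29: 29 < 55 → go left; 29 > 26 → go right; 29 < 42 → go left; 29 > 27 → go right; 29 < 33 → go left; 29 < 32 → go left. Place as left child of 32.
Insert 50: 50 < 55 → go left; 50 > 26 → go right; 50 > 42 → go right. Place as right child of 42.
Insert 38: 38 < 55 → go left; 38 > 26 → go right; 38 < 42 → go left; 38 > 27 → go right; 38 > 33 → go right. Place as right child of 33.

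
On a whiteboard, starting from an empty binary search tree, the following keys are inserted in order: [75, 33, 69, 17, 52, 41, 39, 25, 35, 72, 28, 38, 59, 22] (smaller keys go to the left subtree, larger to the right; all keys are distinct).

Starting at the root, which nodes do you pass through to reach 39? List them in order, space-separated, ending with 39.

75 33 69 52 41 39

75: root
33: left child of 75 (depth 1)
69: right child of 33 (depth 2)
17: left child of 33 (depth 2)
52: left child of 69 (depth 3)
41: left child of 52 (depth 4)
39: left child of 41 (depth 5)
25: right child of 17 (depth 3)
35: left child of 39 (depth 6)
72: right child of 69 (depth 3)
28: right child of 25 (depth 4)
38: right child of 35 (depth 7)
59: right child of 52 (depth 4)
22: left child of 25 (depth 4)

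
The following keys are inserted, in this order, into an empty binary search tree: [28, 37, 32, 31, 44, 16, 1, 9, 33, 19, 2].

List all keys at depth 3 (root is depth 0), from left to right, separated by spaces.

Insert 28: tree is empty, so 28 becomes the root.
Insert 37: 37 > 28 → go right. Place as right child of 28.
Insert 32: 32 > 28 → go right; 32 < 37 → go left. Place as left child of 37.
Insert 31: 31 > 28 → go right; 31 < 37 → go left; 31 < 32 → go left. Place as left child of 32.
Insert 44: 44 > 28 → go right; 44 > 37 → go right. Place as right child of 37.
Insert 16: 16 < 28 → go left. Place as left child of 28.
Insert 1: 1 < 28 → go left; 1 < 16 → go left. Place as left child of 16.
Insert 9: 9 < 28 → go left; 9 < 16 → go left; 9 > 1 → go right. Place as right child of 1.
Insert 33: 33 > 28 → go right; 33 < 37 → go left; 33 > 32 → go right. Place as right child of 32.
Insert 19: 19 < 28 → go left; 19 > 16 → go right. Place as right child of 16.
Insert 2: 2 < 28 → go left; 2 < 16 → go left; 2 > 1 → go right; 2 < 9 → go left. Place as left child of 9.

9 31 33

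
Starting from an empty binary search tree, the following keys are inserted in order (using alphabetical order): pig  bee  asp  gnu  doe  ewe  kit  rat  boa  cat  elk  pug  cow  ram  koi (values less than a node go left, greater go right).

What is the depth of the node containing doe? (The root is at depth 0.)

3

Resulting structure (node: left, right):
  pig: L=bee, R=rat
  bee: L=asp, R=gnu
  asp: L=–, R=–
  gnu: L=doe, R=kit
  doe: L=boa, R=ewe
  ewe: L=elk, R=–
  kit: L=–, R=koi
  rat: L=pug, R=–
  boa: L=–, R=cat
  cat: L=–, R=cow
  elk: L=–, R=–
  pug: L=–, R=ram
  cow: L=–, R=–
  ram: L=–, R=–
  koi: L=–, R=–

Path to doe: pig → bee → gnu → doe, which is 3 edges.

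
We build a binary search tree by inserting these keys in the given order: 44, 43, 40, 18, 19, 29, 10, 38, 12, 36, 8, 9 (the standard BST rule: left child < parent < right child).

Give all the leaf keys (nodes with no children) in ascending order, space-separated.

44: root
43: left child of 44 (depth 1)
40: left child of 43 (depth 2)
18: left child of 40 (depth 3)
19: right child of 18 (depth 4)
29: right child of 19 (depth 5)
10: left child of 18 (depth 4)
38: right child of 29 (depth 6)
12: right child of 10 (depth 5)
36: left child of 38 (depth 7)
8: left child of 10 (depth 5)
9: right child of 8 (depth 6)

9 12 36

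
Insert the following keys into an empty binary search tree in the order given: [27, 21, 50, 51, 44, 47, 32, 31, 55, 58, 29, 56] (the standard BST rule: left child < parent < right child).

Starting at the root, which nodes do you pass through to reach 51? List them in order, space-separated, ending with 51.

Insert 27: tree is empty, so 27 becomes the root.
Insert 21: 21 < 27 → go left. Place as left child of 27.
Insert 50: 50 > 27 → go right. Place as right child of 27.
Insert 51: 51 > 27 → go right; 51 > 50 → go right. Place as right child of 50.
Insert 44: 44 > 27 → go right; 44 < 50 → go left. Place as left child of 50.
Insert 47: 47 > 27 → go right; 47 < 50 → go left; 47 > 44 → go right. Place as right child of 44.
Insert 32: 32 > 27 → go right; 32 < 50 → go left; 32 < 44 → go left. Place as left child of 44.
Insert 31: 31 > 27 → go right; 31 < 50 → go left; 31 < 44 → go left; 31 < 32 → go left. Place as left child of 32.
Insert 55: 55 > 27 → go right; 55 > 50 → go right; 55 > 51 → go right. Place as right child of 51.
Insert 58: 58 > 27 → go right; 58 > 50 → go right; 58 > 51 → go right; 58 > 55 → go right. Place as right child of 55.
Insert 29: 29 > 27 → go right; 29 < 50 → go left; 29 < 44 → go left; 29 < 32 → go left; 29 < 31 → go left. Place as left child of 31.
Insert 56: 56 > 27 → go right; 56 > 50 → go right; 56 > 51 → go right; 56 > 55 → go right; 56 < 58 → go left. Place as left child of 58.

27 50 51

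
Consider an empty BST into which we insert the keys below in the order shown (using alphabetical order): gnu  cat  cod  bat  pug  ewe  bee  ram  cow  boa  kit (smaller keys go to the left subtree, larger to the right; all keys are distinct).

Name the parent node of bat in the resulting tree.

cat

gnu: root
cat: left child of gnu (depth 1)
cod: right child of cat (depth 2)
bat: left child of cat (depth 2)
pug: right child of gnu (depth 1)
ewe: right child of cod (depth 3)
bee: right child of bat (depth 3)
ram: right child of pug (depth 2)
cow: left child of ewe (depth 4)
boa: right child of bee (depth 4)
kit: left child of pug (depth 2)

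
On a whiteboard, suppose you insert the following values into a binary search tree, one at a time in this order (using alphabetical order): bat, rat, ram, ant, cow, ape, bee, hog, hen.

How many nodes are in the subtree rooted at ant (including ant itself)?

2

Insert bat: tree is empty, so bat becomes the root.
Insert rat: rat > bat → go right. Place as right child of bat.
Insert ram: ram > bat → go right; ram < rat → go left. Place as left child of rat.
Insert ant: ant < bat → go left. Place as left child of bat.
Insert cow: cow > bat → go right; cow < rat → go left; cow < ram → go left. Place as left child of ram.
Insert ape: ape < bat → go left; ape > ant → go right. Place as right child of ant.
Insert bee: bee > bat → go right; bee < rat → go left; bee < ram → go left; bee < cow → go left. Place as left child of cow.
Insert hog: hog > bat → go right; hog < rat → go left; hog < ram → go left; hog > cow → go right. Place as right child of cow.
Insert hen: hen > bat → go right; hen < rat → go left; hen < ram → go left; hen > cow → go right; hen < hog → go left. Place as left child of hog.

Subtree rooted at ant contains: ant, ape — 2 nodes.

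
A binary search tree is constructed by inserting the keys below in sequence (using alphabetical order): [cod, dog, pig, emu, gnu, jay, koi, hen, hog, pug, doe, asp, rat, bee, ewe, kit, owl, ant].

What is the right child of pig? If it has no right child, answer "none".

pug

cod: root
dog: right child of cod (depth 1)
pig: right child of dog (depth 2)
emu: left child of pig (depth 3)
gnu: right child of emu (depth 4)
jay: right child of gnu (depth 5)
koi: right child of jay (depth 6)
hen: left child of jay (depth 6)
hog: right child of hen (depth 7)
pug: right child of pig (depth 3)
doe: left child of dog (depth 2)
asp: left child of cod (depth 1)
rat: right child of pug (depth 4)
bee: right child of asp (depth 2)
ewe: left child of gnu (depth 5)
kit: left child of koi (depth 7)
owl: right child of koi (depth 7)
ant: left child of asp (depth 2)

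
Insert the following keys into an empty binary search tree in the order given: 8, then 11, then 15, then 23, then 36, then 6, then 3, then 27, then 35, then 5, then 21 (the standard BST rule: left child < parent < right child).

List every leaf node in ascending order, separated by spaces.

5 21 35

Resulting structure (node: left, right):
  8: L=6, R=11
  11: L=–, R=15
  15: L=–, R=23
  23: L=21, R=36
  36: L=27, R=–
  6: L=3, R=–
  3: L=–, R=5
  27: L=–, R=35
  35: L=–, R=–
  5: L=–, R=–
  21: L=–, R=–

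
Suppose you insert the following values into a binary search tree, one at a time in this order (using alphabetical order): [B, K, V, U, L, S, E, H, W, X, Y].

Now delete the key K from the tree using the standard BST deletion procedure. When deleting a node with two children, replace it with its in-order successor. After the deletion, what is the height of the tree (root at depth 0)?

Insert B: tree is empty, so B becomes the root.
Insert K: K > B → go right. Place as right child of B.
Insert V: V > B → go right; V > K → go right. Place as right child of K.
Insert U: U > B → go right; U > K → go right; U < V → go left. Place as left child of V.
Insert L: L > B → go right; L > K → go right; L < V → go left; L < U → go left. Place as left child of U.
Insert S: S > B → go right; S > K → go right; S < V → go left; S < U → go left; S > L → go right. Place as right child of L.
Insert E: E > B → go right; E < K → go left. Place as left child of K.
Insert H: H > B → go right; H < K → go left; H > E → go right. Place as right child of E.
Insert W: W > B → go right; W > K → go right; W > V → go right. Place as right child of V.
Insert X: X > B → go right; X > K → go right; X > V → go right; X > W → go right. Place as right child of W.
Insert Y: Y > B → go right; Y > K → go right; Y > V → go right; Y > W → go right; Y > X → go right. Place as right child of X.

Delete K (two children — replace with in-order successor).
After deletion, deepest node is Y at depth 5.

5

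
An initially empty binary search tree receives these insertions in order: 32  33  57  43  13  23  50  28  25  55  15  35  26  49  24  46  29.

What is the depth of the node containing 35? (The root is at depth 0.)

Resulting structure (node: left, right):
  32: L=13, R=33
  33: L=–, R=57
  57: L=43, R=–
  43: L=35, R=50
  13: L=–, R=23
  23: L=15, R=28
  50: L=49, R=55
  28: L=25, R=29
  25: L=24, R=26
  55: L=–, R=–
  15: L=–, R=–
  35: L=–, R=–
  26: L=–, R=–
  49: L=46, R=–
  24: L=–, R=–
  46: L=–, R=–
  29: L=–, R=–

Path to 35: 32 → 33 → 57 → 43 → 35, which is 4 edges.

4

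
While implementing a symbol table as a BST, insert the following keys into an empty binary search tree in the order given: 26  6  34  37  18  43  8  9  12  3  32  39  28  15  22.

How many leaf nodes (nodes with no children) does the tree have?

26: root
6: left child of 26 (depth 1)
34: right child of 26 (depth 1)
37: right child of 34 (depth 2)
18: right child of 6 (depth 2)
43: right child of 37 (depth 3)
8: left child of 18 (depth 3)
9: right child of 8 (depth 4)
12: right child of 9 (depth 5)
3: left child of 6 (depth 2)
32: left child of 34 (depth 2)
39: left child of 43 (depth 4)
28: left child of 32 (depth 3)
15: right child of 12 (depth 6)
22: right child of 18 (depth 3)

Leaves: 3, 15, 22, 28, 39 — 5 in total.

5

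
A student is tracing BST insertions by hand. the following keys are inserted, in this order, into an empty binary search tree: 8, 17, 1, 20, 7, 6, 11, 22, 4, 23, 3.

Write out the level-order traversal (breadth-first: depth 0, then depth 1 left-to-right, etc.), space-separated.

8: root
17: right child of 8 (depth 1)
1: left child of 8 (depth 1)
20: right child of 17 (depth 2)
7: right child of 1 (depth 2)
6: left child of 7 (depth 3)
11: left child of 17 (depth 2)
22: right child of 20 (depth 3)
4: left child of 6 (depth 4)
23: right child of 22 (depth 4)
3: left child of 4 (depth 5)

8 1 17 7 11 20 6 22 4 23 3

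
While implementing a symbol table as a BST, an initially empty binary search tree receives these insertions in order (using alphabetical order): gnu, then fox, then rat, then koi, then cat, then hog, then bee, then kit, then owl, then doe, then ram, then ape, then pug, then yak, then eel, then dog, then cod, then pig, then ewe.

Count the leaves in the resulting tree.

7

Resulting structure (node: left, right):
  gnu: L=fox, R=rat
  fox: L=cat, R=–
  rat: L=koi, R=yak
  koi: L=hog, R=owl
  cat: L=bee, R=doe
  hog: L=–, R=kit
  bee: L=ape, R=–
  kit: L=–, R=–
  owl: L=–, R=ram
  doe: L=cod, R=eel
  ram: L=pug, R=–
  ape: L=–, R=–
  pug: L=pig, R=–
  yak: L=–, R=–
  eel: L=dog, R=ewe
  dog: L=–, R=–
  cod: L=–, R=–
  pig: L=–, R=–
  ewe: L=–, R=–

Leaves: ape, cod, dog, ewe, kit, pig, yak — 7 in total.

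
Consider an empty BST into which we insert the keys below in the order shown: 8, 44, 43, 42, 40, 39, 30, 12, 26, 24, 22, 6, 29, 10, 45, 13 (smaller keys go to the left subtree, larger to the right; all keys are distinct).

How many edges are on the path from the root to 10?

8

Resulting structure (node: left, right):
  8: L=6, R=44
  44: L=43, R=45
  43: L=42, R=–
  42: L=40, R=–
  40: L=39, R=–
  39: L=30, R=–
  30: L=12, R=–
  12: L=10, R=26
  26: L=24, R=29
  24: L=22, R=–
  22: L=13, R=–
  6: L=–, R=–
  29: L=–, R=–
  10: L=–, R=–
  45: L=–, R=–
  13: L=–, R=–

Path to 10: 8 → 44 → 43 → 42 → 40 → 39 → 30 → 12 → 10, which is 8 edges.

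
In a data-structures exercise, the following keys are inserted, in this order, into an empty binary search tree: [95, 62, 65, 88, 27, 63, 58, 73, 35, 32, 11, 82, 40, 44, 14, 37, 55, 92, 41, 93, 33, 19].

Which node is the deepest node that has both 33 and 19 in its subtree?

95: root
62: left child of 95 (depth 1)
65: right child of 62 (depth 2)
88: right child of 65 (depth 3)
27: left child of 62 (depth 2)
63: left child of 65 (depth 3)
58: right child of 27 (depth 3)
73: left child of 88 (depth 4)
35: left child of 58 (depth 4)
32: left child of 35 (depth 5)
11: left child of 27 (depth 3)
82: right child of 73 (depth 5)
40: right child of 35 (depth 5)
44: right child of 40 (depth 6)
14: right child of 11 (depth 4)
37: left child of 40 (depth 6)
55: right child of 44 (depth 7)
92: right child of 88 (depth 4)
41: left child of 44 (depth 7)
93: right child of 92 (depth 5)
33: right child of 32 (depth 6)
19: right child of 14 (depth 5)

Path to 33: 95 → 62 → 27 → 58 → 35 → 32 → 33
Path to 19: 95 → 62 → 27 → 11 → 14 → 19
The paths share a prefix ending at 27, then split left and right.

27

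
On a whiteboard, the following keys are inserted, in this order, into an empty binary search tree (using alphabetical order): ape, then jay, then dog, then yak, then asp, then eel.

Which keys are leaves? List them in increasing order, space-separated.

Insert ape: tree is empty, so ape becomes the root.
Insert jay: jay > ape → go right. Place as right child of ape.
Insert dog: dog > ape → go right; dog < jay → go left. Place as left child of jay.
Insert yak: yak > ape → go right; yak > jay → go right. Place as right child of jay.
Insert asp: asp > ape → go right; asp < jay → go left; asp < dog → go left. Place as left child of dog.
Insert eel: eel > ape → go right; eel < jay → go left; eel > dog → go right. Place as right child of dog.

asp eel yak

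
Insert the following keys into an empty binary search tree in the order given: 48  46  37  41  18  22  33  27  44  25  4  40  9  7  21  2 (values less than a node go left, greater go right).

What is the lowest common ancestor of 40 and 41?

41

48: root
46: left child of 48 (depth 1)
37: left child of 46 (depth 2)
41: right child of 37 (depth 3)
18: left child of 37 (depth 3)
22: right child of 18 (depth 4)
33: right child of 22 (depth 5)
27: left child of 33 (depth 6)
44: right child of 41 (depth 4)
25: left child of 27 (depth 7)
4: left child of 18 (depth 4)
40: left child of 41 (depth 4)
9: right child of 4 (depth 5)
7: left child of 9 (depth 6)
21: left child of 22 (depth 5)
2: left child of 4 (depth 5)

Path to 40: 48 → 46 → 37 → 41 → 40
Path to 41: 48 → 46 → 37 → 41
41 lies on both paths and is an ancestor of the other node.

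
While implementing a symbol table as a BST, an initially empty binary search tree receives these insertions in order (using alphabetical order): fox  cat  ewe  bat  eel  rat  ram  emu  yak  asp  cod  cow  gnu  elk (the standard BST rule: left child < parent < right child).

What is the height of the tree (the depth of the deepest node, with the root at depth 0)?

5

Resulting structure (node: left, right):
  fox: L=cat, R=rat
  cat: L=bat, R=ewe
  ewe: L=eel, R=–
  bat: L=asp, R=–
  eel: L=cod, R=emu
  rat: L=ram, R=yak
  ram: L=gnu, R=–
  emu: L=elk, R=–
  yak: L=–, R=–
  asp: L=–, R=–
  cod: L=–, R=cow
  cow: L=–, R=–
  gnu: L=–, R=–
  elk: L=–, R=–

The deepest node is cow at depth 5.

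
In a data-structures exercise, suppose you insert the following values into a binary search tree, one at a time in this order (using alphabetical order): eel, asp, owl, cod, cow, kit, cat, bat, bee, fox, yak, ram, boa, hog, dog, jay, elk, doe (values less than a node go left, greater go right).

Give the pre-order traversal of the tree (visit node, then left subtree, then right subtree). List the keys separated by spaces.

Insert eel: tree is empty, so eel becomes the root.
Insert asp: asp < eel → go left. Place as left child of eel.
Insert owl: owl > eel → go right. Place as right child of eel.
Insert cod: cod < eel → go left; cod > asp → go right. Place as right child of asp.
Insert cow: cow < eel → go left; cow > asp → go right; cow > cod → go right. Place as right child of cod.
Insert kit: kit > eel → go right; kit < owl → go left. Place as left child of owl.
Insert cat: cat < eel → go left; cat > asp → go right; cat < cod → go left. Place as left child of cod.
Insert bat: bat < eel → go left; bat > asp → go right; bat < cod → go left; bat < cat → go left. Place as left child of cat.
Insert bee: bee < eel → go left; bee > asp → go right; bee < cod → go left; bee < cat → go left; bee > bat → go right. Place as right child of bat.
Insert fox: fox > eel → go right; fox < owl → go left; fox < kit → go left. Place as left child of kit.
Insert yak: yak > eel → go right; yak > owl → go right. Place as right child of owl.
Insert ram: ram > eel → go right; ram > owl → go right; ram < yak → go left. Place as left child of yak.
Insert boa: boa < eel → go left; boa > asp → go right; boa < cod → go left; boa < cat → go left; boa > bat → go right; boa > bee → go right. Place as right child of bee.
Insert hog: hog > eel → go right; hog < owl → go left; hog < kit → go left; hog > fox → go right. Place as right child of fox.
Insert dog: dog < eel → go left; dog > asp → go right; dog > cod → go right; dog > cow → go right. Place as right child of cow.
Insert jay: jay > eel → go right; jay < owl → go left; jay < kit → go left; jay > fox → go right; jay > hog → go right. Place as right child of hog.
Insert elk: elk > eel → go right; elk < owl → go left; elk < kit → go left; elk < fox → go left. Place as left child of fox.
Insert doe: doe < eel → go left; doe > asp → go right; doe > cod → go right; doe > cow → go right; doe < dog → go left. Place as left child of dog.

eel asp cod cat bat bee boa cow dog doe owl kit fox elk hog jay yak ram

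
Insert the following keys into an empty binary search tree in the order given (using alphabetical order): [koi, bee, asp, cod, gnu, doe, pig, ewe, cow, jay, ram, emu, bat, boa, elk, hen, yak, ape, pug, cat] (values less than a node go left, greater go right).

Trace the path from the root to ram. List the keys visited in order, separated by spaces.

Insert koi: tree is empty, so koi becomes the root.
Insert bee: bee < koi → go left. Place as left child of koi.
Insert asp: asp < koi → go left; asp < bee → go left. Place as left child of bee.
Insert cod: cod < koi → go left; cod > bee → go right. Place as right child of bee.
Insert gnu: gnu < koi → go left; gnu > bee → go right; gnu > cod → go right. Place as right child of cod.
Insert doe: doe < koi → go left; doe > bee → go right; doe > cod → go right; doe < gnu → go left. Place as left child of gnu.
Insert pig: pig > koi → go right. Place as right child of koi.
Insert ewe: ewe < koi → go left; ewe > bee → go right; ewe > cod → go right; ewe < gnu → go left; ewe > doe → go right. Place as right child of doe.
Insert cow: cow < koi → go left; cow > bee → go right; cow > cod → go right; cow < gnu → go left; cow < doe → go left. Place as left child of doe.
Insert jay: jay < koi → go left; jay > bee → go right; jay > cod → go right; jay > gnu → go right. Place as right child of gnu.
Insert ram: ram > koi → go right; ram > pig → go right. Place as right child of pig.
Insert emu: emu < koi → go left; emu > bee → go right; emu > cod → go right; emu < gnu → go left; emu > doe → go right; emu < ewe → go left. Place as left child of ewe.
Insert bat: bat < koi → go left; bat < bee → go left; bat > asp → go right. Place as right child of asp.
Insert boa: boa < koi → go left; boa > bee → go right; boa < cod → go left. Place as left child of cod.
Insert elk: elk < koi → go left; elk > bee → go right; elk > cod → go right; elk < gnu → go left; elk > doe → go right; elk < ewe → go left; elk < emu → go left. Place as left child of emu.
Insert hen: hen < koi → go left; hen > bee → go right; hen > cod → go right; hen > gnu → go right; hen < jay → go left. Place as left child of jay.
Insert yak: yak > koi → go right; yak > pig → go right; yak > ram → go right. Place as right child of ram.
Insert ape: ape < koi → go left; ape < bee → go left; ape < asp → go left. Place as left child of asp.
Insert pug: pug > koi → go right; pug > pig → go right; pug < ram → go left. Place as left child of ram.
Insert cat: cat < koi → go left; cat > bee → go right; cat < cod → go left; cat > boa → go right. Place as right child of boa.

koi pig ram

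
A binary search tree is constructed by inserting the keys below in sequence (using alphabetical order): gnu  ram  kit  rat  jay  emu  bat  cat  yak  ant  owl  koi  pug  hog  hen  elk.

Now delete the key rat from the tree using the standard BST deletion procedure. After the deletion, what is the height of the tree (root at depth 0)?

gnu: root
ram: right child of gnu (depth 1)
kit: left child of ram (depth 2)
rat: right child of ram (depth 2)
jay: left child of kit (depth 3)
emu: left child of gnu (depth 1)
bat: left child of emu (depth 2)
cat: right child of bat (depth 3)
yak: right child of rat (depth 3)
ant: left child of bat (depth 3)
owl: right child of kit (depth 3)
koi: left child of owl (depth 4)
pug: right child of owl (depth 4)
hog: left child of jay (depth 4)
hen: left child of hog (depth 5)
elk: right child of cat (depth 4)

Delete rat (at most one child — splice it out).
After deletion, deepest node is hen at depth 5.

5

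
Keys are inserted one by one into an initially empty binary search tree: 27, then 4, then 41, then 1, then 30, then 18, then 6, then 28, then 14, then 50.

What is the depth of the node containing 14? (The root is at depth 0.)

Resulting structure (node: left, right):
  27: L=4, R=41
  4: L=1, R=18
  41: L=30, R=50
  1: L=–, R=–
  30: L=28, R=–
  18: L=6, R=–
  6: L=–, R=14
  28: L=–, R=–
  14: L=–, R=–
  50: L=–, R=–

Path to 14: 27 → 4 → 18 → 6 → 14, which is 4 edges.

4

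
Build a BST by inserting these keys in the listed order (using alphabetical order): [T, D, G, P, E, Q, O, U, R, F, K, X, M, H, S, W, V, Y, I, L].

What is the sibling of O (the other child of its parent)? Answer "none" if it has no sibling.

Insert T: tree is empty, so T becomes the root.
Insert D: D < T → go left. Place as left child of T.
Insert G: G < T → go left; G > D → go right. Place as right child of D.
Insert P: P < T → go left; P > D → go right; P > G → go right. Place as right child of G.
Insert E: E < T → go left; E > D → go right; E < G → go left. Place as left child of G.
Insert Q: Q < T → go left; Q > D → go right; Q > G → go right; Q > P → go right. Place as right child of P.
Insert O: O < T → go left; O > D → go right; O > G → go right; O < P → go left. Place as left child of P.
Insert U: U > T → go right. Place as right child of T.
Insert R: R < T → go left; R > D → go right; R > G → go right; R > P → go right; R > Q → go right. Place as right child of Q.
Insert F: F < T → go left; F > D → go right; F < G → go left; F > E → go right. Place as right child of E.
Insert K: K < T → go left; K > D → go right; K > G → go right; K < P → go left; K < O → go left. Place as left child of O.
Insert X: X > T → go right; X > U → go right. Place as right child of U.
Insert M: M < T → go left; M > D → go right; M > G → go right; M < P → go left; M < O → go left; M > K → go right. Place as right child of K.
Insert H: H < T → go left; H > D → go right; H > G → go right; H < P → go left; H < O → go left; H < K → go left. Place as left child of K.
Insert S: S < T → go left; S > D → go right; S > G → go right; S > P → go right; S > Q → go right; S > R → go right. Place as right child of R.
Insert W: W > T → go right; W > U → go right; W < X → go left. Place as left child of X.
Insert V: V > T → go right; V > U → go right; V < X → go left; V < W → go left. Place as left child of W.
Insert Y: Y > T → go right; Y > U → go right; Y > X → go right. Place as right child of X.
Insert I: I < T → go left; I > D → go right; I > G → go right; I < P → go left; I < O → go left; I < K → go left; I > H → go right. Place as right child of H.
Insert L: L < T → go left; L > D → go right; L > G → go right; L < P → go left; L < O → go left; L > K → go right; L < M → go left. Place as left child of M.

O's parent is P; the other child of P is Q.

Q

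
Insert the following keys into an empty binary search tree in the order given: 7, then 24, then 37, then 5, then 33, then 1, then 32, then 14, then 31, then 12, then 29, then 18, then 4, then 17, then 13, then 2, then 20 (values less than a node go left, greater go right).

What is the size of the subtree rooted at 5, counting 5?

Insert 7: tree is empty, so 7 becomes the root.
Insert 24: 24 > 7 → go right. Place as right child of 7.
Insert 37: 37 > 7 → go right; 37 > 24 → go right. Place as right child of 24.
Insert 5: 5 < 7 → go left. Place as left child of 7.
Insert 33: 33 > 7 → go right; 33 > 24 → go right; 33 < 37 → go left. Place as left child of 37.
Insert 1: 1 < 7 → go left; 1 < 5 → go left. Place as left child of 5.
Insert 32: 32 > 7 → go right; 32 > 24 → go right; 32 < 37 → go left; 32 < 33 → go left. Place as left child of 33.
Insert 14: 14 > 7 → go right; 14 < 24 → go left. Place as left child of 24.
Insert 31: 31 > 7 → go right; 31 > 24 → go right; 31 < 37 → go left; 31 < 33 → go left; 31 < 32 → go left. Place as left child of 32.
Insert 12: 12 > 7 → go right; 12 < 24 → go left; 12 < 14 → go left. Place as left child of 14.
Insert 29: 29 > 7 → go right; 29 > 24 → go right; 29 < 37 → go left; 29 < 33 → go left; 29 < 32 → go left; 29 < 31 → go left. Place as left child of 31.
Insert 18: 18 > 7 → go right; 18 < 24 → go left; 18 > 14 → go right. Place as right child of 14.
Insert 4: 4 < 7 → go left; 4 < 5 → go left; 4 > 1 → go right. Place as right child of 1.
Insert 17: 17 > 7 → go right; 17 < 24 → go left; 17 > 14 → go right; 17 < 18 → go left. Place as left child of 18.
Insert 13: 13 > 7 → go right; 13 < 24 → go left; 13 < 14 → go left; 13 > 12 → go right. Place as right child of 12.
Insert 2: 2 < 7 → go left; 2 < 5 → go left; 2 > 1 → go right; 2 < 4 → go left. Place as left child of 4.
Insert 20: 20 > 7 → go right; 20 < 24 → go left; 20 > 14 → go right; 20 > 18 → go right. Place as right child of 18.

Subtree rooted at 5 contains: 5, 1, 4, 2 — 4 nodes.

4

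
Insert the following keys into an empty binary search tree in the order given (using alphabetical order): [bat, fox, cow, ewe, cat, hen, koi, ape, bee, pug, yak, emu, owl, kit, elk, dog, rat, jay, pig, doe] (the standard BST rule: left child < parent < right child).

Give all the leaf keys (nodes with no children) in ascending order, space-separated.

ape bee doe jay pig rat

Insert bat: tree is empty, so bat becomes the root.
Insert fox: fox > bat → go right. Place as right child of bat.
Insert cow: cow > bat → go right; cow < fox → go left. Place as left child of fox.
Insert ewe: ewe > bat → go right; ewe < fox → go left; ewe > cow → go right. Place as right child of cow.
Insert cat: cat > bat → go right; cat < fox → go left; cat < cow → go left. Place as left child of cow.
Insert hen: hen > bat → go right; hen > fox → go right. Place as right child of fox.
Insert koi: koi > bat → go right; koi > fox → go right; koi > hen → go right. Place as right child of hen.
Insert ape: ape < bat → go left. Place as left child of bat.
Insert bee: bee > bat → go right; bee < fox → go left; bee < cow → go left; bee < cat → go left. Place as left child of cat.
Insert pug: pug > bat → go right; pug > fox → go right; pug > hen → go right; pug > koi → go right. Place as right child of koi.
Insert yak: yak > bat → go right; yak > fox → go right; yak > hen → go right; yak > koi → go right; yak > pug → go right. Place as right child of pug.
Insert emu: emu > bat → go right; emu < fox → go left; emu > cow → go right; emu < ewe → go left. Place as left child of ewe.
Insert owl: owl > bat → go right; owl > fox → go right; owl > hen → go right; owl > koi → go right; owl < pug → go left. Place as left child of pug.
Insert kit: kit > bat → go right; kit > fox → go right; kit > hen → go right; kit < koi → go left. Place as left child of koi.
Insert elk: elk > bat → go right; elk < fox → go left; elk > cow → go right; elk < ewe → go left; elk < emu → go left. Place as left child of emu.
Insert dog: dog > bat → go right; dog < fox → go left; dog > cow → go right; dog < ewe → go left; dog < emu → go left; dog < elk → go left. Place as left child of elk.
Insert rat: rat > bat → go right; rat > fox → go right; rat > hen → go right; rat > koi → go right; rat > pug → go right; rat < yak → go left. Place as left child of yak.
Insert jay: jay > bat → go right; jay > fox → go right; jay > hen → go right; jay < koi → go left; jay < kit → go left. Place as left child of kit.
Insert pig: pig > bat → go right; pig > fox → go right; pig > hen → go right; pig > koi → go right; pig < pug → go left; pig > owl → go right. Place as right child of owl.
Insert doe: doe > bat → go right; doe < fox → go left; doe > cow → go right; doe < ewe → go left; doe < emu → go left; doe < elk → go left; doe < dog → go left. Place as left child of dog.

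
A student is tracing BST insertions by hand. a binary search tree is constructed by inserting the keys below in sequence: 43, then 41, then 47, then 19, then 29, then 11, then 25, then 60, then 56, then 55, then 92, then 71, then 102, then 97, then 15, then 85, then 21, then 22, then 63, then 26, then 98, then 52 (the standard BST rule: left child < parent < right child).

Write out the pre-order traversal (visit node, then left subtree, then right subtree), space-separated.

43 41 19 11 15 29 25 21 22 26 47 60 56 55 52 92 71 63 85 102 97 98

43: root
41: left child of 43 (depth 1)
47: right child of 43 (depth 1)
19: left child of 41 (depth 2)
29: right child of 19 (depth 3)
11: left child of 19 (depth 3)
25: left child of 29 (depth 4)
60: right child of 47 (depth 2)
56: left child of 60 (depth 3)
55: left child of 56 (depth 4)
92: right child of 60 (depth 3)
71: left child of 92 (depth 4)
102: right child of 92 (depth 4)
97: left child of 102 (depth 5)
15: right child of 11 (depth 4)
85: right child of 71 (depth 5)
21: left child of 25 (depth 5)
22: right child of 21 (depth 6)
63: left child of 71 (depth 5)
26: right child of 25 (depth 5)
98: right child of 97 (depth 6)
52: left child of 55 (depth 5)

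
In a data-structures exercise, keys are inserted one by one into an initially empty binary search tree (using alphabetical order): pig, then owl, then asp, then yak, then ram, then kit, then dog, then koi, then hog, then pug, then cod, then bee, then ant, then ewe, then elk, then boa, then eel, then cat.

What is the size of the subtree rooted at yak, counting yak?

3

pig: root
owl: left child of pig (depth 1)
asp: left child of owl (depth 2)
yak: right child of pig (depth 1)
ram: left child of yak (depth 2)
kit: right child of asp (depth 3)
dog: left child of kit (depth 4)
koi: right child of kit (depth 4)
hog: right child of dog (depth 5)
pug: left child of ram (depth 3)
cod: left child of dog (depth 5)
bee: left child of cod (depth 6)
ant: left child of asp (depth 3)
ewe: left child of hog (depth 6)
elk: left child of ewe (depth 7)
boa: right child of bee (depth 7)
eel: left child of elk (depth 8)
cat: right child of boa (depth 8)

Subtree rooted at yak contains: yak, ram, pug — 3 nodes.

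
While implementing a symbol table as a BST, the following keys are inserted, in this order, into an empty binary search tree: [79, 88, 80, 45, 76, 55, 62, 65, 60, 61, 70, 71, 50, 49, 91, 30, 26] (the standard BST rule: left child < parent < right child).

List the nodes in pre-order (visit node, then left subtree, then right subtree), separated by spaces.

79: root
88: right child of 79 (depth 1)
80: left child of 88 (depth 2)
45: left child of 79 (depth 1)
76: right child of 45 (depth 2)
55: left child of 76 (depth 3)
62: right child of 55 (depth 4)
65: right child of 62 (depth 5)
60: left child of 62 (depth 5)
61: right child of 60 (depth 6)
70: right child of 65 (depth 6)
71: right child of 70 (depth 7)
50: left child of 55 (depth 4)
49: left child of 50 (depth 5)
91: right child of 88 (depth 2)
30: left child of 45 (depth 2)
26: left child of 30 (depth 3)

79 45 30 26 76 55 50 49 62 60 61 65 70 71 88 80 91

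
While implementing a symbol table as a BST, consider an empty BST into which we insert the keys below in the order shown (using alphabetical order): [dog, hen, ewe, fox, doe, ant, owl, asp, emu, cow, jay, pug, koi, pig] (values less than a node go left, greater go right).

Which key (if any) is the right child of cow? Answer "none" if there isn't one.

none

Insert dog: tree is empty, so dog becomes the root.
Insert hen: hen > dog → go right. Place as right child of dog.
Insert ewe: ewe > dog → go right; ewe < hen → go left. Place as left child of hen.
Insert fox: fox > dog → go right; fox < hen → go left; fox > ewe → go right. Place as right child of ewe.
Insert doe: doe < dog → go left. Place as left child of dog.
Insert ant: ant < dog → go left; ant < doe → go left. Place as left child of doe.
Insert owl: owl > dog → go right; owl > hen → go right. Place as right child of hen.
Insert asp: asp < dog → go left; asp < doe → go left; asp > ant → go right. Place as right child of ant.
Insert emu: emu > dog → go right; emu < hen → go left; emu < ewe → go left. Place as left child of ewe.
Insert cow: cow < dog → go left; cow < doe → go left; cow > ant → go right; cow > asp → go right. Place as right child of asp.
Insert jay: jay > dog → go right; jay > hen → go right; jay < owl → go left. Place as left child of owl.
Insert pug: pug > dog → go right; pug > hen → go right; pug > owl → go right. Place as right child of owl.
Insert koi: koi > dog → go right; koi > hen → go right; koi < owl → go left; koi > jay → go right. Place as right child of jay.
Insert pig: pig > dog → go right; pig > hen → go right; pig > owl → go right; pig < pug → go left. Place as left child of pug.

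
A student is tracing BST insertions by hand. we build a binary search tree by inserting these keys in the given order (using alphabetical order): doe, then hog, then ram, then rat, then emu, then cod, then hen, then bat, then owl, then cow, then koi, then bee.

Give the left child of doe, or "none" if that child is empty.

cod

doe: root
hog: right child of doe (depth 1)
ram: right child of hog (depth 2)
rat: right child of ram (depth 3)
emu: left child of hog (depth 2)
cod: left child of doe (depth 1)
hen: right child of emu (depth 3)
bat: left child of cod (depth 2)
owl: left child of ram (depth 3)
cow: right child of cod (depth 2)
koi: left child of owl (depth 4)
bee: right child of bat (depth 3)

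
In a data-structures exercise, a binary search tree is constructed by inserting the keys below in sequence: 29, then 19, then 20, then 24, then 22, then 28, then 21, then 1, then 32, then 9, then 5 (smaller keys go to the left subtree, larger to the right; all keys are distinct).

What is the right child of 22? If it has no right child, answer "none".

none

Insert 29: tree is empty, so 29 becomes the root.
Insert 19: 19 < 29 → go left. Place as left child of 29.
Insert 20: 20 < 29 → go left; 20 > 19 → go right. Place as right child of 19.
Insert 24: 24 < 29 → go left; 24 > 19 → go right; 24 > 20 → go right. Place as right child of 20.
Insert 22: 22 < 29 → go left; 22 > 19 → go right; 22 > 20 → go right; 22 < 24 → go left. Place as left child of 24.
Insert 28: 28 < 29 → go left; 28 > 19 → go right; 28 > 20 → go right; 28 > 24 → go right. Place as right child of 24.
Insert 21: 21 < 29 → go left; 21 > 19 → go right; 21 > 20 → go right; 21 < 24 → go left; 21 < 22 → go left. Place as left child of 22.
Insert 1: 1 < 29 → go left; 1 < 19 → go left. Place as left child of 19.
Insert 32: 32 > 29 → go right. Place as right child of 29.
Insert 9: 9 < 29 → go left; 9 < 19 → go left; 9 > 1 → go right. Place as right child of 1.
Insert 5: 5 < 29 → go left; 5 < 19 → go left; 5 > 1 → go right; 5 < 9 → go left. Place as left child of 9.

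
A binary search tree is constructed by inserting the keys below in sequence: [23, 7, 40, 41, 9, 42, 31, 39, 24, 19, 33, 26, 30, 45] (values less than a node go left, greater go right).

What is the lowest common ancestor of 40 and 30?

Insert 23: tree is empty, so 23 becomes the root.
Insert 7: 7 < 23 → go left. Place as left child of 23.
Insert 40: 40 > 23 → go right. Place as right child of 23.
Insert 41: 41 > 23 → go right; 41 > 40 → go right. Place as right child of 40.
Insert 9: 9 < 23 → go left; 9 > 7 → go right. Place as right child of 7.
Insert 42: 42 > 23 → go right; 42 > 40 → go right; 42 > 41 → go right. Place as right child of 41.
Insert 31: 31 > 23 → go right; 31 < 40 → go left. Place as left child of 40.
Insert 39: 39 > 23 → go right; 39 < 40 → go left; 39 > 31 → go right. Place as right child of 31.
Insert 24: 24 > 23 → go right; 24 < 40 → go left; 24 < 31 → go left. Place as left child of 31.
Insert 19: 19 < 23 → go left; 19 > 7 → go right; 19 > 9 → go right. Place as right child of 9.
Insert 33: 33 > 23 → go right; 33 < 40 → go left; 33 > 31 → go right; 33 < 39 → go left. Place as left child of 39.
Insert 26: 26 > 23 → go right; 26 < 40 → go left; 26 < 31 → go left; 26 > 24 → go right. Place as right child of 24.
Insert 30: 30 > 23 → go right; 30 < 40 → go left; 30 < 31 → go left; 30 > 24 → go right; 30 > 26 → go right. Place as right child of 26.
Insert 45: 45 > 23 → go right; 45 > 40 → go right; 45 > 41 → go right; 45 > 42 → go right. Place as right child of 42.

Path to 40: 23 → 40
Path to 30: 23 → 40 → 31 → 24 → 26 → 30
40 lies on both paths and is an ancestor of the other node.

40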